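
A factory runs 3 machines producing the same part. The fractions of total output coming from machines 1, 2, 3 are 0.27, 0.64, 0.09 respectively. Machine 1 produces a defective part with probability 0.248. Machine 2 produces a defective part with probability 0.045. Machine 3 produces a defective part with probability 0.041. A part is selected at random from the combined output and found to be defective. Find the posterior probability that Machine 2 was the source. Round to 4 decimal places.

Posterior probability ≈ 0.2896

Tabulate prior·likelihood by source: [1] prior 0.27, lik 0.248, product 0.06696; [2] prior 0.64, lik 0.045, product 0.02880; [3] prior 0.09, lik 0.041, product 0.003690.
Normalizing constant = 0.099450; the posterior for Machine 2 is its product over the sum, 0.02880/0.099450 = 0.2896.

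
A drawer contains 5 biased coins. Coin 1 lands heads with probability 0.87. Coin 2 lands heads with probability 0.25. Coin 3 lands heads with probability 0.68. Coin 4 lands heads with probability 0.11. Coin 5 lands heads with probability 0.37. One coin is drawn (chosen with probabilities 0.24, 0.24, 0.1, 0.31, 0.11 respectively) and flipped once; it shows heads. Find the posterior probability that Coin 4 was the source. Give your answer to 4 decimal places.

Posterior probability ≈ 0.0828

Tabulate prior·likelihood by source: [1] prior 0.24, lik 0.87, product 0.2088; [2] prior 0.24, lik 0.25, product 0.06000; [3] prior 0.1, lik 0.68, product 0.06800; [4] prior 0.31, lik 0.11, product 0.03410; [5] prior 0.11, lik 0.37, product 0.04070.
Normalizing constant = 0.41160; the posterior for Coin 4 is its product over the sum, 0.03410/0.41160 = 0.0828.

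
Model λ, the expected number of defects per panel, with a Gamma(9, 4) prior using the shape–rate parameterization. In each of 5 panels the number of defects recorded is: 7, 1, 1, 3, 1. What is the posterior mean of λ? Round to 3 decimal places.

Total count ∑xᵢ = 13 over n = 5 panels.
Gamma is conjugate to the Poisson likelihood: posterior is Gamma(shape = 9+13 = 22, rate = 4+5 = 9).
E[λ | data] = 22/9 = 2.444.

Posterior mean ≈ 2.444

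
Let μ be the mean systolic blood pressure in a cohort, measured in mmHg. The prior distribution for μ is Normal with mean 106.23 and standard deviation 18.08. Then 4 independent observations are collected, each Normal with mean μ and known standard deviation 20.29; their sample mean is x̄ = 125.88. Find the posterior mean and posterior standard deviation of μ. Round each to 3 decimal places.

Prior precision 1/τ₀² = 1/18.08² = 0.00305917; data precision n/σ² = 4/20.29² = 0.00971619.
Posterior precision = 0.00305917 + 0.00971619 = 0.0127754, giving posterior SD = 1/√0.0127754 = 8.847.
Posterior mean = (0.00305917·106.23 + 0.00971619·125.88) / 0.0127754 = 121.175.

Posterior mean ≈ 121.175; posterior SD ≈ 8.847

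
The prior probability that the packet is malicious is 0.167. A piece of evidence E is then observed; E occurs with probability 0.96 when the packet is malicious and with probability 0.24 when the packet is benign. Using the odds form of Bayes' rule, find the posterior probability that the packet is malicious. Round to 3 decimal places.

Prior odds = 0.167/(1−0.167) = 0.20048.
Likelihood ratio for E = 0.96/0.24 = 4.0000.
Posterior odds = prior odds × LR = 0.80192.
Posterior probability = odds/(1+odds) = 0.80192/1.8019 = 0.445.

Posterior probability ≈ 0.445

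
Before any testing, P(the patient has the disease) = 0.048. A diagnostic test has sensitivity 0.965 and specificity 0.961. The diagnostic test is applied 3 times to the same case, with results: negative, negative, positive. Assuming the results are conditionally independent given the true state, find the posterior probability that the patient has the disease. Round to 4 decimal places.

With H the event that the patient has the disease, the joint likelihood of the observed sequence is P(data|H) = 0.035·0.035·0.965 = 0.0011821 and P(data|¬H) = 0.961·0.961·0.039 = 0.036017.
Bayes: P(H|data) = 0.048·0.0011821 / (0.048·0.0011821 + 0.952·0.036017) = 0.00005674/0.034345 = 0.0017.

Posterior P(H) ≈ 0.0017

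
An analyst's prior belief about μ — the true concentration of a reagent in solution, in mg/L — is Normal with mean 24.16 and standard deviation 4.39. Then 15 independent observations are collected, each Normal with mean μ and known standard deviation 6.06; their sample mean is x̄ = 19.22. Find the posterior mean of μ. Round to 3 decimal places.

With known σ, the Normal prior is conjugate. Weight on the data is w = (n/σ²)/(n/σ² + 1/τ₀²) = 0.408457/(0.408457+0.0518885) = 0.88728.
Posterior mean = w·x̄ + (1−w)·μ₀ = 0.88728·19.22 + 0.11272·24.16 = 19.777.

Posterior mean ≈ 19.777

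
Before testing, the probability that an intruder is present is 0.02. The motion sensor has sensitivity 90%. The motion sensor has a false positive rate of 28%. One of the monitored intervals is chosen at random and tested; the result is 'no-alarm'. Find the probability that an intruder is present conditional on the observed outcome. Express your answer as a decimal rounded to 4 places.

Let H be the event that an intruder is present. P(H) = 0.02, so P(¬H) = 0.98. With E the 'no-alarm' result, P(E|H) = 0.1 and P(E|¬H) = 0.72.
P(E) = 0.1·0.02 + 0.72·0.98 = 0.0020000 + 0.70560 = 0.70760.
By Bayes' theorem, P(H|E) = 0.0020000 / 0.70760 = 0.0028.

P(H | E) ≈ 0.0028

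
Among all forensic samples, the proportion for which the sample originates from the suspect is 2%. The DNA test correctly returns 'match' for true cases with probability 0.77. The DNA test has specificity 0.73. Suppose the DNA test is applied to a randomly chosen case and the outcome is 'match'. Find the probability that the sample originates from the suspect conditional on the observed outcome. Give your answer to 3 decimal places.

Write H for 'the sample originates from the suspect'. Prior odds H:¬H = 0.02/0.98 = 0.020408. For the 'match' outcome, the likelihood ratio is 0.77/0.27 = 2.8519.
Posterior odds = 0.020408 × 2.8519 = 0.058201, so P(H|E) = 0.058201/(1+0.058201) = 0.055.

P(H | E) ≈ 0.055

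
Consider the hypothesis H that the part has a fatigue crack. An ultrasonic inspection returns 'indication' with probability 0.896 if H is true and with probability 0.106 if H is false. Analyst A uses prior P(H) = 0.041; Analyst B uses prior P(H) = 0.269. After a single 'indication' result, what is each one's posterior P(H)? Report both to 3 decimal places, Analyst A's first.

Analyst A: 0.265; Analyst B: 0.757

The likelihood ratio for an 'indication' result is 0.896/0.106 = 8.4528.
Analyst A: prior odds 0.041/0.959 = 0.042753; posterior odds 0.36138; posterior probability 0.265.
Analyst B: prior odds 0.269/0.731 = 0.36799; posterior odds 3.1105; posterior probability 0.757.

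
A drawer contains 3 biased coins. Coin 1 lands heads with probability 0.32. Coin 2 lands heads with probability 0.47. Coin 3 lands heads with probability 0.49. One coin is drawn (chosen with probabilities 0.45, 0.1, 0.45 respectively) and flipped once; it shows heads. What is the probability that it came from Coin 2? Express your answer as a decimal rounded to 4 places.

Posterior probability ≈ 0.1142

Tabulate prior·likelihood by source: [1] prior 0.45, lik 0.32, product 0.1440; [2] prior 0.1, lik 0.47, product 0.04700; [3] prior 0.45, lik 0.49, product 0.2205.
Normalizing constant = 0.41150; the posterior for Coin 2 is its product over the sum, 0.04700/0.41150 = 0.1142.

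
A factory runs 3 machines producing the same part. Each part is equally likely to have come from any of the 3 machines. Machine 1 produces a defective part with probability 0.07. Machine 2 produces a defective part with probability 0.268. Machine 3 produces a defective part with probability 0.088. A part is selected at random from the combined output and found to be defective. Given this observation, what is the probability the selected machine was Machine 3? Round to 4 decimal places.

Posterior probability ≈ 0.2066

P(defective|M1) = 0.07; P(defective|M2) = 0.268; P(defective|M3) = 0.088.
Prior × likelihood for each source: 0.333333·0.07=0.02333, 0.333333·0.268=0.08933, 0.333333·0.088=0.02933. Summing gives P(defective) = 0.14200.
P(Machine 3 | defective) = 0.02933 / 0.14200 = 0.2066.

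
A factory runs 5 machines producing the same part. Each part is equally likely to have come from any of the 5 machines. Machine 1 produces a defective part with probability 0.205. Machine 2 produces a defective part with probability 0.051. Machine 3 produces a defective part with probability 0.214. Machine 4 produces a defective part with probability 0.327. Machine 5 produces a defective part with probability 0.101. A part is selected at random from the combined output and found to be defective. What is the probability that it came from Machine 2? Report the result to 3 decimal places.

Posterior probability ≈ 0.057

Tabulate prior·likelihood by source: [1] prior 0.2, lik 0.205, product 0.04100; [2] prior 0.2, lik 0.051, product 0.01020; [3] prior 0.2, lik 0.214, product 0.04280; [4] prior 0.2, lik 0.327, product 0.06540; [5] prior 0.2, lik 0.101, product 0.02020.
Normalizing constant = 0.17960; the posterior for Machine 2 is its product over the sum, 0.01020/0.17960 = 0.057.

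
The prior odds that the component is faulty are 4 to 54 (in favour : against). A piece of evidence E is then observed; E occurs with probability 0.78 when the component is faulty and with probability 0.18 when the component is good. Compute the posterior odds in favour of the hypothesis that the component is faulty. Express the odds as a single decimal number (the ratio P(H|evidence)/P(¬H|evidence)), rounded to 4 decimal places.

Posterior odds ≈ 0.3210

Prior odds = 4/54 = 0.074074.
Likelihood ratio for E = 0.78/0.18 = 4.3333.
Posterior odds = prior odds × LR = 0.32099.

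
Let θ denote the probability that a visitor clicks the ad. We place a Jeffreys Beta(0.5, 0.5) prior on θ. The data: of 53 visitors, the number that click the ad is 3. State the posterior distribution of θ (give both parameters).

Observing 3 successes and 50 failures updates Beta(0.5, 0.5) by adding the success and failure counts to the two shape parameters: α = 0.5+3 = 3.5, β = 0.5+50 = 50.5.

Posterior: Beta(3.5, 50.5)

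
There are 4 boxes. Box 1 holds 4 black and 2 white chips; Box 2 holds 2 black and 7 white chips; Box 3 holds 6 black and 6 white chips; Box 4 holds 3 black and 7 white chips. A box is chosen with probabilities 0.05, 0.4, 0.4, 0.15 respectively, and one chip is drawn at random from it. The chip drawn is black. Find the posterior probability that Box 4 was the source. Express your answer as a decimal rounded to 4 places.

Posterior probability ≈ 0.1225

P(black|Box 1) = 0.6667; P(black|Box 2) = 0.2222; P(black|Box 3) = 0.5; P(black|Box 4) = 0.3.
Prior × likelihood for each source: 0.05·0.6667=0.03333, 0.4·0.2222=0.08889, 0.4·0.5=0.2000, 0.15·0.3=0.04500. Summing gives P(black) = 0.36722.
P(Box 4 | black) = 0.04500 / 0.36722 = 0.1225.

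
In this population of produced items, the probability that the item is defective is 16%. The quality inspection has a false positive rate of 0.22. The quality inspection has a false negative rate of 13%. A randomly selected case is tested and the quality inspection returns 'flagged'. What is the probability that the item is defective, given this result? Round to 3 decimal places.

P(H | E) ≈ 0.430

Let H be the event that the item is defective. P(H) = 0.16, so P(¬H) = 0.84. With E the 'flagged' result, P(E|H) = 0.87 and P(E|¬H) = 0.22.
P(E) = 0.87·0.16 + 0.22·0.84 = 0.13920 + 0.18480 = 0.32400.
By Bayes' theorem, P(H|E) = 0.13920 / 0.32400 = 0.430.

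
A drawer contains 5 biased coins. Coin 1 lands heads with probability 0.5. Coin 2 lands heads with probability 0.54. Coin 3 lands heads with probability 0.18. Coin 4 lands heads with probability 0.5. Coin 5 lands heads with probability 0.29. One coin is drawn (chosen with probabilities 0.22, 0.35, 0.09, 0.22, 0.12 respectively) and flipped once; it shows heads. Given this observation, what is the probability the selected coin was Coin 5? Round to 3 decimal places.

Posterior probability ≈ 0.076

Tabulate prior·likelihood by source: [1] prior 0.22, lik 0.5, product 0.1100; [2] prior 0.35, lik 0.54, product 0.1890; [3] prior 0.09, lik 0.18, product 0.01620; [4] prior 0.22, lik 0.5, product 0.1100; [5] prior 0.12, lik 0.29, product 0.03480.
Normalizing constant = 0.46000; the posterior for Coin 5 is its product over the sum, 0.03480/0.46000 = 0.076.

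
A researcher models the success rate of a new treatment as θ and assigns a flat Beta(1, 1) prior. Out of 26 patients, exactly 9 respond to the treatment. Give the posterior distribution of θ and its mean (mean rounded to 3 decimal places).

Posterior: Beta(10, 18); mean ≈ 0.357

Observing 9 successes and 17 failures updates Beta(1, 1) by adding the success and failure counts to the two shape parameters: α = 1+9 = 10, β = 1+17 = 18.
Posterior mean = α/(α+β) = 10/28 = 0.357.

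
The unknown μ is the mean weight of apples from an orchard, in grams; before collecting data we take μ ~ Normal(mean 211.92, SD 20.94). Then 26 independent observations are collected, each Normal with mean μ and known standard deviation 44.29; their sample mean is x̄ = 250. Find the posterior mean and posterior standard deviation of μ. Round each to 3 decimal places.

With known σ, the Normal prior is conjugate. Weight on the data is w = (n/σ²)/(n/σ² + 1/τ₀²) = 0.0132545/(0.0132545+0.00228059) = 0.85320.
Posterior mean = w·x̄ + (1−w)·μ₀ = 0.85320·250 + 0.14680·211.92 = 244.410. Posterior variance = 1/(0.0132545+0.00228059) = 64.3706, so SD = 8.023.

Posterior mean ≈ 244.410; posterior SD ≈ 8.023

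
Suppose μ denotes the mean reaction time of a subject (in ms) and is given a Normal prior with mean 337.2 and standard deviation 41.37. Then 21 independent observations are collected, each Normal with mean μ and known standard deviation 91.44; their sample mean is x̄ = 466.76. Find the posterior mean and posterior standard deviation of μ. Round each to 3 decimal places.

With known σ, the Normal prior is conjugate. Weight on the data is w = (n/σ²)/(n/σ² + 1/τ₀²) = 0.00251158/(0.00251158+0.00058429) = 0.81127.
Posterior mean = w·x̄ + (1−w)·μ₀ = 0.81127·466.76 + 0.18873·337.2 = 442.308. Posterior variance = 1/(0.00251158+0.00058429) = 323.011, so SD = 17.973.

Posterior mean ≈ 442.308; posterior SD ≈ 17.973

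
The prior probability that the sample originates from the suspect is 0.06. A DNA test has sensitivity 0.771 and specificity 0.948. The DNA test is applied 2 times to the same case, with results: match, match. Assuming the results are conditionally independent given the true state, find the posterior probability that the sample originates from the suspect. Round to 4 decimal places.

With H the event that the sample originates from the suspect, the joint likelihood of the observed sequence is P(data|H) = 0.771·0.771 = 0.59444 and P(data|¬H) = 0.052·0.052 = 0.0027040.
Bayes: P(H|data) = 0.06·0.59444 / (0.06·0.59444 + 0.94·0.0027040) = 0.035666/0.038208 = 0.9335.

Posterior P(H) ≈ 0.9335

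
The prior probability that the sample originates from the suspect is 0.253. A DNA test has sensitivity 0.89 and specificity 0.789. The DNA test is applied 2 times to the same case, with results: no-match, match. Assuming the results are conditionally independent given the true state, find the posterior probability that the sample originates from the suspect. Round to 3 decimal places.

Posterior P(H) ≈ 0.166

Let H be the event that the sample originates from the suspect; start with P(H) = 0.253. P('match'|H) = 0.89, P('match'|¬H) = 0.211.
Update on result 1 ('no-match'): P(H) ← 0.11·0.2530 / (0.11·0.2530 + 0.789·0.7470) = 0.027830/0.61721 = 0.0451.
Update on result 2 ('match'): P(H) ← 0.89·0.0451 / (0.89·0.0451 + 0.211·0.9549) = 0.040130/0.24162 = 0.1661.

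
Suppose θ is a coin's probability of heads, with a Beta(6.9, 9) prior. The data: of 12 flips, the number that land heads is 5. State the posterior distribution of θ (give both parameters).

Posterior: Beta(11.9, 16)

Observing 5 successes and 7 failures updates Beta(6.9, 9) by adding the success and failure counts to the two shape parameters: α = 6.9+5 = 11.9, β = 9+7 = 16.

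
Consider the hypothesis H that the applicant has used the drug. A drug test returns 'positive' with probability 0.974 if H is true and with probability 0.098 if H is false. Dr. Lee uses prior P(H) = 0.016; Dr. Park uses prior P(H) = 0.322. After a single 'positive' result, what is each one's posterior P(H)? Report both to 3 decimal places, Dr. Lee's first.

Dr. Lee: 0.139; Dr. Park: 0.825

The likelihood ratio for a 'positive' result is 0.974/0.098 = 9.9388.
Dr. Lee: prior odds 0.016/0.984 = 0.016260; posterior odds 0.16161; posterior probability 0.139.
Dr. Park: prior odds 0.322/0.678 = 0.47493; posterior odds 4.7202; posterior probability 0.825.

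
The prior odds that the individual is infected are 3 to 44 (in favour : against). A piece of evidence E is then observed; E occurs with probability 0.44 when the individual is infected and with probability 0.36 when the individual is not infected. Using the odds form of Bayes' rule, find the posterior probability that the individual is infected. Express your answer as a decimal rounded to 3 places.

Prior odds = 3/44 = 0.068182.
Likelihood ratio for E = 0.44/0.36 = 1.2222.
Posterior odds = prior odds × LR = 0.083333.
Posterior probability = odds/(1+odds) = 0.083333/1.0833 = 0.077.

Posterior probability ≈ 0.077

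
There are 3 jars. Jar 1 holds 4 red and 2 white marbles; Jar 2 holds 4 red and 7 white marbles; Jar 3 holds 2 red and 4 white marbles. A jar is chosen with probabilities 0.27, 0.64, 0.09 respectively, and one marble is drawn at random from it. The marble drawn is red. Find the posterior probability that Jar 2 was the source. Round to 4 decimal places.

Posterior probability ≈ 0.5257

Tabulate prior·likelihood by source: [1] prior 0.27, lik 0.6667, product 0.1800; [2] prior 0.64, lik 0.3636, product 0.2327; [3] prior 0.09, lik 0.3333, product 0.03000.
Normalizing constant = 0.44273; the posterior for Jar 2 is its product over the sum, 0.2327/0.44273 = 0.5257.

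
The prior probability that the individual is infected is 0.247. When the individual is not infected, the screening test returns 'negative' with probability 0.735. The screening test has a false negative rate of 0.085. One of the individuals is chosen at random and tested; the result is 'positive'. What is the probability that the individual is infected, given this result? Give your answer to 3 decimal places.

P(H | E) ≈ 0.531

Write H for 'the individual is infected'. Prior odds H:¬H = 0.247/0.753 = 0.32802. For the 'positive' outcome, the likelihood ratio is 0.915/0.265 = 3.4528.
Posterior odds = 0.32802 × 3.4528 = 1.1326, so P(H|E) = 1.1326/(1+1.1326) = 0.531.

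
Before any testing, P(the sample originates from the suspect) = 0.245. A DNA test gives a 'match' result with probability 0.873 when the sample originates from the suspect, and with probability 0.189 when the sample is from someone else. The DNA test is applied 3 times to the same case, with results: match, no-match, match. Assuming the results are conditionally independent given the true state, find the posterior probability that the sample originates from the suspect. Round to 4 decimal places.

Let H be the event that the sample originates from the suspect; start with P(H) = 0.245. P('match'|H) = 0.873, P('match'|¬H) = 0.189.
Update on result 1 ('match'): P(H) ← 0.873·0.2450 / (0.873·0.2450 + 0.189·0.7550) = 0.21388/0.35658 = 0.5998.
Update on result 2 ('no-match'): P(H) ← 0.127·0.5998 / (0.127·0.5998 + 0.811·0.4002) = 0.076178/0.40072 = 0.1901.
Update on result 3 ('match'): P(H) ← 0.873·0.1901 / (0.873·0.1901 + 0.189·0.8099) = 0.16596/0.31903 = 0.5202.

Posterior P(H) ≈ 0.5202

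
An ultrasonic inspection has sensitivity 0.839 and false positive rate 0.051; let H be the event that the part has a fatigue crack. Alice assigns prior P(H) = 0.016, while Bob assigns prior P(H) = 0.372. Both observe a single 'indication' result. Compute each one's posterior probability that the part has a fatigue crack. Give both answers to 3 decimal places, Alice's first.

The likelihood ratio for an 'indication' result is 0.839/0.051 = 16.451.
Alice: prior odds 0.016/0.984 = 0.016260; posterior odds 0.26750; posterior probability 0.211.
Bob: prior odds 0.372/0.628 = 0.59236; posterior odds 9.7448; posterior probability 0.907.

Alice: 0.211; Bob: 0.907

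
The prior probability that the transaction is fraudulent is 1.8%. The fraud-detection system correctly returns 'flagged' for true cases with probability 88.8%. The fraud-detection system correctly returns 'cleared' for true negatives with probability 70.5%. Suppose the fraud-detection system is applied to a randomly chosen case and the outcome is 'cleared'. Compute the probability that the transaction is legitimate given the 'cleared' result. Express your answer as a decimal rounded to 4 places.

P(¬H | E) ≈ 0.9971

Write H for 'the transaction is fraudulent'. Prior odds H:¬H = 0.018/0.982 = 0.018330. For the 'cleared' outcome, the likelihood ratio is 0.112/0.705 = 0.15887.
Posterior odds = 0.018330 × 0.15887 = 0.0029120, so P(H|E) = 0.0029120/(1+0.0029120) = 0.0029. Then P(¬H|E) = 1 − 0.0029 = 0.9971.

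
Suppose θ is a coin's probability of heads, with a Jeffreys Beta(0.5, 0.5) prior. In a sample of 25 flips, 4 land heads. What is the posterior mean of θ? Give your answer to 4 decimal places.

Observing 4 successes and 21 failures updates Beta(0.5, 0.5) by adding the success and failure counts to the two shape parameters: α = 0.5+4 = 4.5, β = 0.5+21 = 21.5.
Posterior mean = α/(α+β) = 4.5/26 = 0.1731.

Posterior mean ≈ 0.1731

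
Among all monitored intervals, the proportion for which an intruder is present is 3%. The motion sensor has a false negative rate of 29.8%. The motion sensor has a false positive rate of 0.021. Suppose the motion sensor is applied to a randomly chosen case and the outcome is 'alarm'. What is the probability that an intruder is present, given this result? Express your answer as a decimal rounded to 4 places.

P(H | E) ≈ 0.5083

Let H be the event that an intruder is present. P(H) = 0.03, so P(¬H) = 0.97. With E the 'alarm' result, P(E|H) = 0.702 and P(E|¬H) = 0.021.
P(E) = 0.702·0.03 + 0.021·0.97 = 0.021060 + 0.020370 = 0.041430.
By Bayes' theorem, P(H|E) = 0.021060 / 0.041430 = 0.5083.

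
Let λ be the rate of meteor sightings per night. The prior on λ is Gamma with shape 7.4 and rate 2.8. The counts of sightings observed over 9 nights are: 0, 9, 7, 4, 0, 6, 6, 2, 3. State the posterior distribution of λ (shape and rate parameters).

The Poisson likelihood adds the total count to the shape and the number of exposure periods to the rate. Here ∑xᵢ = 37 and n = 9, so shape 7.4→44.4 and rate 2.8→11.8.

Posterior: Gamma(shape=44.4, rate=11.8)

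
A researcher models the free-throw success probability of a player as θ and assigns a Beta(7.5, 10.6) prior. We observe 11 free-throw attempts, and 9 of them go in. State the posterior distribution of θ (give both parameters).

The binomial likelihood is conjugate to the Beta prior: with 9 successes and 2 failures, the posterior is Beta(7.5+9, 10.6+2) = Beta(16.5, 12.6).

Posterior: Beta(16.5, 12.6)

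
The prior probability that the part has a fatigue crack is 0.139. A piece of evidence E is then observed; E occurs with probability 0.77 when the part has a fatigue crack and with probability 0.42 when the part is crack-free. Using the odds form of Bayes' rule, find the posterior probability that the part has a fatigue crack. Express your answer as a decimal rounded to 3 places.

Posterior probability ≈ 0.228

Prior odds = 0.139/(1−0.139) = 0.16144.
Likelihood ratio for E = 0.77/0.42 = 1.8333.
Posterior odds = prior odds × LR = 0.29597.
Posterior probability = odds/(1+odds) = 0.29597/1.2960 = 0.228.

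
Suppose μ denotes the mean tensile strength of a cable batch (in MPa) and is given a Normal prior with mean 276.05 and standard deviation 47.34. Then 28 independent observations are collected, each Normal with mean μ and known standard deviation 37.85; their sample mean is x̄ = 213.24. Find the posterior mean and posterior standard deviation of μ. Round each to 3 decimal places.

Posterior mean ≈ 214.642; posterior SD ≈ 7.073

With known σ, the Normal prior is conjugate. Weight on the data is w = (n/σ²)/(n/σ² + 1/τ₀²) = 0.0195446/(0.0195446+0.00044621) = 0.97768.
Posterior mean = w·x̄ + (1−w)·μ₀ = 0.97768·213.24 + 0.022321·276.05 = 214.642. Posterior variance = 1/(0.0195446+0.00044621) = 50.0230, so SD = 7.073.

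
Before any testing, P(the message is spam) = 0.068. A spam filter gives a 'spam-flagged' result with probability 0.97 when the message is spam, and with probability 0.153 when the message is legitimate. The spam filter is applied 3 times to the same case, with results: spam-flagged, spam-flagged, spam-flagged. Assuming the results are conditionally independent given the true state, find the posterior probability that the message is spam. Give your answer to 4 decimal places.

With H the event that the message is spam, the joint likelihood of the observed sequence is P(data|H) = 0.97·0.97·0.97 = 0.91267 and P(data|¬H) = 0.153·0.153·0.153 = 0.0035816.
Bayes: P(H|data) = 0.068·0.91267 / (0.068·0.91267 + 0.932·0.0035816) = 0.062062/0.065400 = 0.9490.

Posterior P(H) ≈ 0.9490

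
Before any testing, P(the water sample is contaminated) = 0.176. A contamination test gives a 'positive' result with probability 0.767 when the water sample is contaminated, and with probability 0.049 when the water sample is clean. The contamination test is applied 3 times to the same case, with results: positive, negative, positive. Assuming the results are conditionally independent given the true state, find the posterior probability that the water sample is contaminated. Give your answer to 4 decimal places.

Posterior P(H) ≈ 0.9277

With H the event that the water sample is contaminated, the joint likelihood of the observed sequence is P(data|H) = 0.767·0.233·0.767 = 0.13707 and P(data|¬H) = 0.049·0.951·0.049 = 0.0022834.
Bayes: P(H|data) = 0.176·0.13707 / (0.176·0.13707 + 0.824·0.0022834) = 0.024125/0.026006 = 0.9277.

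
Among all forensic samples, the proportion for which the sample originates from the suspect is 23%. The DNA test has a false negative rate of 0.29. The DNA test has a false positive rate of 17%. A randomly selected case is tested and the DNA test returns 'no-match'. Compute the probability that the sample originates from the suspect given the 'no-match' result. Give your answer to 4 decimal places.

P(H | E) ≈ 0.0945

Write H for 'the sample originates from the suspect'. Prior odds H:¬H = 0.23/0.77 = 0.29870. For the 'no-match' outcome, the likelihood ratio is 0.29/0.83 = 0.34940.
Posterior odds = 0.29870 × 0.34940 = 0.10437, so P(H|E) = 0.10437/(1+0.10437) = 0.0945.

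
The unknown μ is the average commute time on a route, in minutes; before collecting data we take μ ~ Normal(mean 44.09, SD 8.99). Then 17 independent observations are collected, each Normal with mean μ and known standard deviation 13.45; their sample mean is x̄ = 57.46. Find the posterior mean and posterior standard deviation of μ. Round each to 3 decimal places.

Posterior mean ≈ 55.904; posterior SD ≈ 3.066

Prior precision 1/τ₀² = 1/8.99² = 0.0123732; data precision n/σ² = 17/13.45² = 0.0939733.
Posterior precision = 0.0123732 + 0.0939733 = 0.106346, giving posterior SD = 1/√0.106346 = 3.066.
Posterior mean = (0.0123732·44.09 + 0.0939733·57.46) / 0.106346 = 55.904.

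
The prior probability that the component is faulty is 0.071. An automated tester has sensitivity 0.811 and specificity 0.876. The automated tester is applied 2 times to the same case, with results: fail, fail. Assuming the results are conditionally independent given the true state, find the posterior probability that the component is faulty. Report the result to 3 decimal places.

Posterior P(H) ≈ 0.766

With H the event that the component is faulty, the joint likelihood of the observed sequence is P(data|H) = 0.811·0.811 = 0.65772 and P(data|¬H) = 0.124·0.124 = 0.015376.
Bayes: P(H|data) = 0.071·0.65772 / (0.071·0.65772 + 0.929·0.015376) = 0.046698/0.060982 = 0.7658.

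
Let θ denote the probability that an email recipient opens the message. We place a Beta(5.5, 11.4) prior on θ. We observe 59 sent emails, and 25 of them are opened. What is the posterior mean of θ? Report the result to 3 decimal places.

Posterior mean ≈ 0.402

The binomial likelihood is conjugate to the Beta prior: with 25 successes and 34 failures, the posterior is Beta(5.5+25, 11.4+34) = Beta(30.5, 45.4).
E[θ | data] = 30.5/(30.5+45.4) = 0.402.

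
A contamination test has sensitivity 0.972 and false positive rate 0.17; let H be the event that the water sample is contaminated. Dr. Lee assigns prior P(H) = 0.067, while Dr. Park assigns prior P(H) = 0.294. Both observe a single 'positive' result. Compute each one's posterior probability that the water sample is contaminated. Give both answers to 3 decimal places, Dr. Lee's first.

P('+'|H) = 0.972, P('+'|¬H) = 0.17.
Dr. Lee: numerator 0.972·0.067 = 0.065124; evidence = 0.065124+0.17·0.933 = 0.22373; posterior = 0.291.
Dr. Park: numerator 0.972·0.294 = 0.28577; evidence = 0.28577+0.17·0.706 = 0.40579; posterior = 0.704.

Dr. Lee: 0.291; Dr. Park: 0.704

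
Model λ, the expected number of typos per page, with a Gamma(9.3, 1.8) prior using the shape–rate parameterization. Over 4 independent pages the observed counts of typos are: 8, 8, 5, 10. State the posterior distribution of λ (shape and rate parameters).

Posterior: Gamma(shape=40.3, rate=5.8)

The Poisson likelihood adds the total count to the shape and the number of exposure periods to the rate. Here ∑xᵢ = 31 and n = 4, so shape 9.3→40.3 and rate 1.8→5.8.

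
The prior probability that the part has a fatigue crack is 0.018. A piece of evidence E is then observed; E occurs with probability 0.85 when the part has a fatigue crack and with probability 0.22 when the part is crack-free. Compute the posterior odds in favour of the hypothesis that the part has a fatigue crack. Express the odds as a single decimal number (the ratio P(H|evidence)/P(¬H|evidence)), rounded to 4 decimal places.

Prior odds = 0.018/(1−0.018) = 0.018330. In log-odds, ln(0.018330) = -3.9992.
Add log likelihood ratio: ln(3.8636) = 1.3516.
Posterior log-odds = -2.6476, so posterior odds = exp(-2.6476) = 0.070820.

Posterior odds ≈ 0.0708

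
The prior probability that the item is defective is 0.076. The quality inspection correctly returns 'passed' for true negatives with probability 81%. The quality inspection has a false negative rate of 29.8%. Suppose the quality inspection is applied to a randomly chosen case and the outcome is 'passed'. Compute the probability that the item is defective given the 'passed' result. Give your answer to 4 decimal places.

Write H for 'the item is defective'. Prior odds H:¬H = 0.076/0.924 = 0.082251. For the 'passed' outcome, the likelihood ratio is 0.298/0.81 = 0.36790.
Posterior odds = 0.082251 × 0.36790 = 0.030260, so P(H|E) = 0.030260/(1+0.030260) = 0.0294.

P(H | E) ≈ 0.0294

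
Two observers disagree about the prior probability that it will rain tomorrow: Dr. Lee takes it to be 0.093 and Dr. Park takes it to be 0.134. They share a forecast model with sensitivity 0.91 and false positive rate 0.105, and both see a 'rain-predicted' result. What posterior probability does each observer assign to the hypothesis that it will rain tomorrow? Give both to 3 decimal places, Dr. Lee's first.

The likelihood ratio for a 'rain-predicted' result is 0.91/0.105 = 8.6667.
Dr. Lee: prior odds 0.093/0.907 = 0.10254; posterior odds 0.88864; posterior probability 0.471.
Dr. Park: prior odds 0.134/0.866 = 0.15473; posterior odds 1.3410; posterior probability 0.573.

Dr. Lee: 0.471; Dr. Park: 0.573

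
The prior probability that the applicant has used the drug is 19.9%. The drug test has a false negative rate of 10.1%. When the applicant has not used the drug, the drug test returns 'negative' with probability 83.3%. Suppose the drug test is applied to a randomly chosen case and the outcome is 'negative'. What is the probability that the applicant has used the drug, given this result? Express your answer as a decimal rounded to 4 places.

P(H | E) ≈ 0.0292

Write H for 'the applicant has used the drug'. Prior odds H:¬H = 0.199/0.801 = 0.24844. For the 'negative' outcome, the likelihood ratio is 0.101/0.833 = 0.12125.
Posterior odds = 0.24844 × 0.12125 = 0.030123, so P(H|E) = 0.030123/(1+0.030123) = 0.0292.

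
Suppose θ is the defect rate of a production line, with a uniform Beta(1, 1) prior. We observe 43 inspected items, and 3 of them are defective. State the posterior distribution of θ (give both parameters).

The binomial likelihood is conjugate to the Beta prior: with 3 successes and 40 failures, the posterior is Beta(1+3, 1+40) = Beta(4, 41).

Posterior: Beta(4, 41)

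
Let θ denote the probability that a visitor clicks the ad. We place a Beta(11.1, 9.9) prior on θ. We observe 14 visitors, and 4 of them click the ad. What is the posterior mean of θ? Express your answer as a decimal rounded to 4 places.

Observing 4 successes and 10 failures updates Beta(11.1, 9.9) by adding the success and failure counts to the two shape parameters: α = 11.1+4 = 15.1, β = 9.9+10 = 19.9.
Posterior mean = α/(α+β) = 15.1/35 = 0.4314.

Posterior mean ≈ 0.4314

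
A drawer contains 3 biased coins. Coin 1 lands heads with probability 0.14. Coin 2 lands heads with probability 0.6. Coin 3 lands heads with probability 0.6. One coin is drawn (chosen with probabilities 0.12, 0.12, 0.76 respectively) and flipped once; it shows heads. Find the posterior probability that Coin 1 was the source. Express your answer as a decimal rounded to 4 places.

P(heads|C1) = 0.14; P(heads|C2) = 0.6; P(heads|C3) = 0.6.
Prior × likelihood for each source: 0.12·0.14=0.01680, 0.12·0.6=0.07200, 0.76·0.6=0.4560. Summing gives P(heads) = 0.54480.
P(Coin 1 | heads) = 0.01680 / 0.54480 = 0.0308.

Posterior probability ≈ 0.0308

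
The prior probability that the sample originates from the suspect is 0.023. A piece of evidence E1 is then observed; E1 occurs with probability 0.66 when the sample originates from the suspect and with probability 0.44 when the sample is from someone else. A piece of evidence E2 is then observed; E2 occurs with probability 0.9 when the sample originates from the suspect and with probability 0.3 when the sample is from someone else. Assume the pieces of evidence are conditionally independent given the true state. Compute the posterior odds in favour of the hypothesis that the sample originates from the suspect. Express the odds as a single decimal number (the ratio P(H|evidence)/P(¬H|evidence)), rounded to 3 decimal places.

Posterior odds ≈ 0.106

Prior odds = 0.023/(1−0.023) = 0.023541. In log-odds, ln(0.023541) = -3.7490.
Add log likelihood ratios: ln(1.5000) + ln(3.0000) = 1.5041.
Posterior log-odds = -2.2449, so posterior odds = exp(-2.2449) = 0.10594.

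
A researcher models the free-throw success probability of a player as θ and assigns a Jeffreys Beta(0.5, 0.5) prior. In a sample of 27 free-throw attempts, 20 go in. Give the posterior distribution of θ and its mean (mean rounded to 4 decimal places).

Posterior: Beta(20.5, 7.5); mean ≈ 0.7321

The binomial likelihood is conjugate to the Beta prior: with 20 successes and 7 failures, the posterior is Beta(0.5+20, 0.5+7) = Beta(20.5, 7.5).
Posterior mean = α/(α+β) = 20.5/28 = 0.7321.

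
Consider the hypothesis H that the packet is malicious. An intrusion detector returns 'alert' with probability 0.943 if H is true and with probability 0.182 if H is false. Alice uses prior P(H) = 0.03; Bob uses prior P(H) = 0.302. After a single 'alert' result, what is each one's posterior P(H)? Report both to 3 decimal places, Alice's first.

Alice: 0.138; Bob: 0.692

The likelihood ratio for an 'alert' result is 0.943/0.182 = 5.1813.
Alice: prior odds 0.03/0.97 = 0.030928; posterior odds 0.16025; posterior probability 0.138.
Bob: prior odds 0.302/0.698 = 0.43266; posterior odds 2.2418; posterior probability 0.692.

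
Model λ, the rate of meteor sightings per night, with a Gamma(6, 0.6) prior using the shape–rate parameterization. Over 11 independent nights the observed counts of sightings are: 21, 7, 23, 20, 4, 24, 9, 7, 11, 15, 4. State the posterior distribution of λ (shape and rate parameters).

Posterior: Gamma(shape=151, rate=11.6)

The Poisson likelihood adds the total count to the shape and the number of exposure periods to the rate. Here ∑xᵢ = 145 and n = 11, so shape 6→151 and rate 0.6→11.6.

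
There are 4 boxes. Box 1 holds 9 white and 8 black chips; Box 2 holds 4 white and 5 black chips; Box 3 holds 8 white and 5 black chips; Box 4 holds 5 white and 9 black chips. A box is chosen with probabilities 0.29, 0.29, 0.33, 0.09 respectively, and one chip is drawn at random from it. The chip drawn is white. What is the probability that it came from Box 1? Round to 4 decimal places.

Tabulate prior·likelihood by source: [1] prior 0.29, lik 0.5294, product 0.1535; [2] prior 0.29, lik 0.4444, product 0.1289; [3] prior 0.33, lik 0.6154, product 0.2031; [4] prior 0.09, lik 0.3571, product 0.03214.
Normalizing constant = 0.51764; the posterior for Box 1 is its product over the sum, 0.1535/0.51764 = 0.2966.

Posterior probability ≈ 0.2966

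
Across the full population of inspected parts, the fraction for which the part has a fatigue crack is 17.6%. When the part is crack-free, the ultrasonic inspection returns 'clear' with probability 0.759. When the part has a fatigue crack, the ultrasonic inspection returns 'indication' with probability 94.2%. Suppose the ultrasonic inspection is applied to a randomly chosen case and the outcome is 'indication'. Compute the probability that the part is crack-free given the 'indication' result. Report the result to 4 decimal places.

P(¬H | E) ≈ 0.5450

Let H be the event that the part has a fatigue crack. P(H) = 0.176, so P(¬H) = 0.824. With E the 'indication' result, P(E|H) = 0.942 and P(E|¬H) = 0.241.
P(E) = 0.942·0.176 + 0.241·0.824 = 0.16579 + 0.19858 = 0.36438.
By Bayes' theorem, P(H|E) = 0.16579 / 0.36438 = 0.4550. Hence P(¬H|E) = 1 − 0.4550 = 0.5450.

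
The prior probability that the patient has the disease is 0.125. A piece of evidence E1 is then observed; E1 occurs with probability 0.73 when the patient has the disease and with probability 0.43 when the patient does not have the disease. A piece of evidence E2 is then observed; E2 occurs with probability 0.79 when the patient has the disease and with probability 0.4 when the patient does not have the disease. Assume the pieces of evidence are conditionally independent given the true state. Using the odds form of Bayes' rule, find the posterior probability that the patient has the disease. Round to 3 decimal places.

Posterior probability ≈ 0.324

Prior odds = 0.125/(1−0.125) = 0.14286. In log-odds, ln(0.14286) = -1.9459.
Add log likelihood ratios: ln(1.6977) + ln(1.9750) = 1.2098.
Posterior log-odds = -0.73608, so posterior odds = exp(-0.73608) = 0.47899. Converting, P(H|E) = 0.47899/1.4790 = 0.324.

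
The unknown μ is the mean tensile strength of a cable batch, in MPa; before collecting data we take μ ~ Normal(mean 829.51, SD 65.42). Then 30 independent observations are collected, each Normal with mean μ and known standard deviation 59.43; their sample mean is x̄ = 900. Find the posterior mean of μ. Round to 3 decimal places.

With known σ, the Normal prior is conjugate. Weight on the data is w = (n/σ²)/(n/σ² + 1/τ₀²) = 0.00849395/(0.00849395+0.00023366) = 0.97323.
Posterior mean = w·x̄ + (1−w)·μ₀ = 0.97323·900 + 0.026772·829.51 = 898.113.

Posterior mean ≈ 898.113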